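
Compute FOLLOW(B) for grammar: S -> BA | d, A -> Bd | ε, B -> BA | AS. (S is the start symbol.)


$ ∈ FOLLOW(S). For each A -> αBβ: add FIRST(β)\{ε} to FOLLOW(B); if β nullable, add FOLLOW(A).
FOLLOW(B) = {$, d}


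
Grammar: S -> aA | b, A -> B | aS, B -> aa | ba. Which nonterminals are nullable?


A nonterminal is nullable iff some alternative derives ε (directly, or every symbol in it is nullable)
Nullable: {}


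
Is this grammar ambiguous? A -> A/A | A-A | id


'id/id-id' has two parse trees (no precedence encoded between / and -)
Ambiguous


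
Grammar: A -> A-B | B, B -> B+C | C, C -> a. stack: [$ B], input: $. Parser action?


lookahead ∉ {+} so B won't extend; reduce A -> B
Action: reduce (A -> B)


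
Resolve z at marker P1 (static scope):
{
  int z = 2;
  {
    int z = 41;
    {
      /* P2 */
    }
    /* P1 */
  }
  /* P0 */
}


z declared in the same block as P1
z = 41


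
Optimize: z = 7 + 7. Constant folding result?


7 + 7 = 14 at compile time
Optimized: z = 14


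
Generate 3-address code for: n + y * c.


Break into single-operator statements:
t1 = y * c
t2 = n + t1


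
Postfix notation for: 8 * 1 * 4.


Left to right (same or higher precedence on left)
Postfix: 8 1 * 4 *


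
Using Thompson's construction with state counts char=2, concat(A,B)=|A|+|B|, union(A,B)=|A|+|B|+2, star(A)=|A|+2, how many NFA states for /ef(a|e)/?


Syntax tree has 4 char leaf(s), 1 union(s), 0 star(s)
chars contribute 4×2 = 8; each union adds +2; each star adds +2
Total: 8 + 2 + 0 = 10 states


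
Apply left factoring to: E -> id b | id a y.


Common prefix: 'id'
Factored: E -> id E', E' -> b | a y


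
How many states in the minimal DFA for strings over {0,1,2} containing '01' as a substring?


KMP-style automaton: 2 progress states + 1 absorbing accept = 3
Minimal DFA: 3 states


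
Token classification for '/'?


Pattern: operator symbol
Type: OPERATOR


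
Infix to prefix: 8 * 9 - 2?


left-to-right (same/higher precedence on left): tree is (- (* 8 9) 2)
Prefix: - * 8 9 2


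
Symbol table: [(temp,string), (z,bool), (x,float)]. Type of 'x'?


Lookup 'x' → type float


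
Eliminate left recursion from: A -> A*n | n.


Left-recursive alternatives: A*n; non-recursive: n
Introduce A': A -> nA', A' -> *nA' | ε


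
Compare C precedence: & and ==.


'==' is equality (level 6); '&' is bitwise AND (level 5)
Higher level binds tighter
'==' has higher precedence than '&'


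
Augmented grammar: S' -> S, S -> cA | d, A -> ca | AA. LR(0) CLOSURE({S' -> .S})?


Start: S' -> .S
For each item with dot before a nonterminal B, add B -> .γ for every B-production
Closure: [S' -> .S, S -> .cA, S -> .d]


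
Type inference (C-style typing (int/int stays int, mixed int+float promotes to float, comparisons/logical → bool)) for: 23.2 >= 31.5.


Operand types: float >= float
Rule: comparison yields bool
Result type: bool


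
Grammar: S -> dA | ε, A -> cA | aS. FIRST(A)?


Per alternative of A: FIRST(cA) = {c}; FIRST(aS) = {a}
FIRST(A) = {a, c}


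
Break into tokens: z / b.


Scan left to right, longest-match per lexeme
Tokens: ID(z), OP(/), ID(b)


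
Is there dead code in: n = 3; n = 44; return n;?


first assignment to n is overwritten before any read
Dead: 'n = 3'


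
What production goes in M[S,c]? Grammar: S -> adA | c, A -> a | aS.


For [S, c]: 'c' ∈ FIRST(c)
Entry: S -> c


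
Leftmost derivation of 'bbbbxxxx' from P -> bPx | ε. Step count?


Derivation: P => bPx => bbPxx => bbbPxxx => bbbbPxxxx => bbbbxxxx
Steps: 5


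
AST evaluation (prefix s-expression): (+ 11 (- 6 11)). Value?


Evaluate inner: (- 6 11) = -5
Evaluate root: (+ 11 -5) = 6
Result: 6


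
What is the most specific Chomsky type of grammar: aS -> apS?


LHS has context (more than one symbol) and |LHS| ≤ |RHS|
Classification: Type 1 (Context-Sensitive)


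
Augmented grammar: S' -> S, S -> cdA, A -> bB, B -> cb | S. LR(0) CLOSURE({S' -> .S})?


Start: S' -> .S
For each item with dot before a nonterminal B, add B -> .γ for every B-production
Closure: [S' -> .S, S -> .cdA]


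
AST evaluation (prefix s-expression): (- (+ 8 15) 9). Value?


Evaluate inner: (+ 8 15) = 23
Evaluate root: (- 23 9) = 14
Result: 14


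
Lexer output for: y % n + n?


Scan left to right, longest-match per lexeme
Tokens: ID(y), OP(%), ID(n), OP(+), ID(n)


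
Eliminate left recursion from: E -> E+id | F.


Left-recursive alternatives: E+id; non-recursive: F
Introduce E': E -> FE', E' -> +idE' | ε


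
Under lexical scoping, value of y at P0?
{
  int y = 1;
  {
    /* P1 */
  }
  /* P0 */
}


y declared in the same block as P0
y = 1


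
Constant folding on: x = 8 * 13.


8 * 13 = 104 at compile time
Optimized: x = 104


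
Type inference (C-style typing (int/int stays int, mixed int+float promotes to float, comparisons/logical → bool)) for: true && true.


Operand types: bool && bool
Rule: logical operators take bool operands and yield bool
Result type: bool


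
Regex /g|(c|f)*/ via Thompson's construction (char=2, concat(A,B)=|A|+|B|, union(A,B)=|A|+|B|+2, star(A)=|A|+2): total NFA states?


Syntax tree has 3 char leaf(s), 2 union(s), 1 star(s)
chars contribute 3×2 = 6; each union adds +2; each star adds +2
Total: 6 + 4 + 2 = 12 states


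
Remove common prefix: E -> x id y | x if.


Common prefix: 'x'
Factored: E -> x E', E' -> id y | if


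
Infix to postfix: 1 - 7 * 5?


* has higher precedence, evaluate 7*5 first
Postfix: 1 7 5 * -


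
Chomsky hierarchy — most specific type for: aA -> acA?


LHS has context (more than one symbol) and |LHS| ≤ |RHS|
Classification: Type 1 (Context-Sensitive)


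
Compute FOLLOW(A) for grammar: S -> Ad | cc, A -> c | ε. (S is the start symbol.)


$ ∈ FOLLOW(S). For each A -> αBβ: add FIRST(β)\{ε} to FOLLOW(B); if β nullable, add FOLLOW(A).
FOLLOW(A) = {d}


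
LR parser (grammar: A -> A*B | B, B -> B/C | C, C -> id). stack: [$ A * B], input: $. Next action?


handle 'A*B' on top; lookahead ∈ FOLLOW(A) = {*, $}
Action: reduce (A -> A*B)


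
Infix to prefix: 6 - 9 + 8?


left-to-right (same/higher precedence on left): tree is (+ (- 6 9) 8)
Prefix: + - 6 9 8


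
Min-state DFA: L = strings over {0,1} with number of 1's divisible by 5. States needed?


Track (count of 1) mod 5: states 0..4, accept at 0
Minimal DFA: 5 states


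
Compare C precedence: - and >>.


'-' is additive (level 9); '>>' is shift (level 8)
Higher level binds tighter
'-' has higher precedence than '>>'


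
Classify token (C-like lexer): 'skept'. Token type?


Pattern: letter/underscore followed by alphanumerics, not a keyword
Type: IDENTIFIER


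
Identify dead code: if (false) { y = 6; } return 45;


condition is constant false, so the whole block is unreachable
Dead: 'if (false) { y = 6; }'


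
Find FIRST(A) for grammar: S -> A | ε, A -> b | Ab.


Per alternative of A: FIRST(b) = {b}; FIRST(Ab) = {b}
FIRST(A) = {b}


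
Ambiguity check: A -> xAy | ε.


balanced x^n…y^n: each string has a unique parse
Unambiguous


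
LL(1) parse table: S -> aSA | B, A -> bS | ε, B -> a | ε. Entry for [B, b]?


For [B, b]: ε is nullable and 'b' ∈ FOLLOW(B)
Entry: B -> ε


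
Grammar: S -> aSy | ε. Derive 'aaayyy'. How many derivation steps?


Derivation: S => aSy => aaSyy => aaaSyyy => aaayyy
Steps: 4


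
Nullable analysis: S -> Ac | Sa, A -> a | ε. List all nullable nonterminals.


A nonterminal is nullable iff some alternative derives ε (directly, or every symbol in it is nullable)
Nullable: {A}


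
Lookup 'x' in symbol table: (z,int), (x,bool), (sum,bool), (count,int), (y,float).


Lookup 'x' → type bool


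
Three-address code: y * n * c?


Break into single-operator statements:
t1 = y * n
t2 = t1 * c


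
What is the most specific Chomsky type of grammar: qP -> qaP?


LHS has context (more than one symbol) and |LHS| ≤ |RHS|
Classification: Type 1 (Context-Sensitive)


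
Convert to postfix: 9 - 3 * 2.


* has higher precedence, evaluate 3*2 first
Postfix: 9 3 2 * -


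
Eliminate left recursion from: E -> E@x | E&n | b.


Left-recursive alternatives: E@x, E&n; non-recursive: b
Introduce E': E -> bE', E' -> @xE' | &nE' | ε


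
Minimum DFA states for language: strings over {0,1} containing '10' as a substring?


KMP-style automaton: 2 progress states + 1 absorbing accept = 3
Minimal DFA: 3 states


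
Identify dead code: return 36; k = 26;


statement follows a return and is unreachable
Dead: 'k = 26'


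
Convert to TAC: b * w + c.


Break into single-operator statements:
t1 = b * w
t2 = t1 + c


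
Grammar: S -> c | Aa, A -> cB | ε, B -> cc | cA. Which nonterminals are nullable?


A nonterminal is nullable iff some alternative derives ε (directly, or every symbol in it is nullable)
Nullable: {A}


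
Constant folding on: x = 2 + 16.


2 + 16 = 18 at compile time
Optimized: x = 18


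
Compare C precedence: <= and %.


'%' is multiplicative (level 10); '<=' is relational (level 7)
Higher level binds tighter
'%' has higher precedence than '<='


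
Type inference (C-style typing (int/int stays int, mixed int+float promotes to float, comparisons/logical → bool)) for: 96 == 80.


Operand types: int == int
Rule: comparison yields bool
Result type: bool


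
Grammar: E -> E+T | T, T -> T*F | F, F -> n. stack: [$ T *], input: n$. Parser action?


no handle; shift 'n'
Action: shift


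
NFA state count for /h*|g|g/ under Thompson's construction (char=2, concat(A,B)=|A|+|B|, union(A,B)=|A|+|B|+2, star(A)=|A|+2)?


Syntax tree has 3 char leaf(s), 2 union(s), 1 star(s)
chars contribute 3×2 = 6; each union adds +2; each star adds +2
Total: 6 + 4 + 2 = 12 states


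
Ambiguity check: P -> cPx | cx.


balanced c^n…x^n: each string has a unique parse
Unambiguous


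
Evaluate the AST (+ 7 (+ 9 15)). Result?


Evaluate inner: (+ 9 15) = 24
Evaluate root: (+ 7 24) = 31
Result: 31


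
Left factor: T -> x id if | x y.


Common prefix: 'x'
Factored: T -> x T', T' -> id if | y


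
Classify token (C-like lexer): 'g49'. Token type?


Pattern: letter/underscore followed by alphanumerics, not a keyword
Type: IDENTIFIER


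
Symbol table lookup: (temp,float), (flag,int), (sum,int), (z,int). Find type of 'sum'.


Lookup 'sum' → type int


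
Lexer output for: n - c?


Scan left to right, longest-match per lexeme
Tokens: ID(n), OP(-), ID(c)


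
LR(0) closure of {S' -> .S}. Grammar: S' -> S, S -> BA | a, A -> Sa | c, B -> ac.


Start: S' -> .S
For each item with dot before a nonterminal B, add B -> .γ for every B-production
Closure: [S' -> .S, S -> .BA, S -> .a, B -> .ac]


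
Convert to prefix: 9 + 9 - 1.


left-to-right (same/higher precedence on left): tree is (- (+ 9 9) 1)
Prefix: - + 9 9 1


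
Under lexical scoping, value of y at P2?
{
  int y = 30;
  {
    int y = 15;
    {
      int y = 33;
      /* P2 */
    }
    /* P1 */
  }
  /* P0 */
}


y declared in the same block as P2
y = 33


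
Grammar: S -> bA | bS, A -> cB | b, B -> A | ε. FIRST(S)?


Per alternative of S: FIRST(bA) = {b}; FIRST(bS) = {b}
FIRST(S) = {b}


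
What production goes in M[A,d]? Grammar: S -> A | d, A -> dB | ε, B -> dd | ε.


For [A, d]: 'd' ∈ FIRST(dB)
Entry: A -> dB


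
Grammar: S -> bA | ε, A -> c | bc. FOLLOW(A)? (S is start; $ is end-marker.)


$ ∈ FOLLOW(S). For each A -> αBβ: add FIRST(β)\{ε} to FOLLOW(B); if β nullable, add FOLLOW(A).
FOLLOW(A) = {$}


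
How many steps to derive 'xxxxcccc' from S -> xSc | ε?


Derivation: S => xSc => xxScc => xxxSccc => xxxxScccc => xxxxcccc
Steps: 5


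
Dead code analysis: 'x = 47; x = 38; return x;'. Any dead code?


first assignment to x is overwritten before any read
Dead: 'x = 47'


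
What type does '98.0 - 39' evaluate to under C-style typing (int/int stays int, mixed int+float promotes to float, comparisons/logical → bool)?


Operand types: float - int
Rule: mixed int/float promotes to float; int/int stays int
Result type: float


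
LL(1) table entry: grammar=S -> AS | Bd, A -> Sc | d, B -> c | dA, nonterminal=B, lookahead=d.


For [B, d]: 'd' ∈ FIRST(dA)
Entry: B -> dA


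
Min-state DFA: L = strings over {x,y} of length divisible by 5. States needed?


Track length mod 5: states 0..4, accept at 0
Minimal DFA: 5 states


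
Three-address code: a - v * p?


Break into single-operator statements:
t1 = v * p
t2 = a - t1


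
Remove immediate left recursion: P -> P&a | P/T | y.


Left-recursive alternatives: P&a, P/T; non-recursive: y
Introduce P': P -> yP', P' -> &aP' | /TP' | ε


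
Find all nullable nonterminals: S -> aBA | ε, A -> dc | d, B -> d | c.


A nonterminal is nullable iff some alternative derives ε (directly, or every symbol in it is nullable)
Nullable: {S}


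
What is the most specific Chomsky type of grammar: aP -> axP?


LHS has context (more than one symbol) and |LHS| ≤ |RHS|
Classification: Type 1 (Context-Sensitive)


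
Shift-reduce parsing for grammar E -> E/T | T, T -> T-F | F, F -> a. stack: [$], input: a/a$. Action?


no handle on stack; shift 'a'
Action: shift


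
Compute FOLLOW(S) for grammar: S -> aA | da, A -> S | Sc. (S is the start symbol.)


$ ∈ FOLLOW(S). For each A -> αBβ: add FIRST(β)\{ε} to FOLLOW(B); if β nullable, add FOLLOW(A).
FOLLOW(S) = {$, c}


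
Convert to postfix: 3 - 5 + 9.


Left to right (same or higher precedence on left)
Postfix: 3 5 - 9 +


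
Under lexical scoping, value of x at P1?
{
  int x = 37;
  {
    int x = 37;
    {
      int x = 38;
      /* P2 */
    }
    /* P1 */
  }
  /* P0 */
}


x declared in the same block as P1
x = 37


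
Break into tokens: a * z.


Scan left to right, longest-match per lexeme
Tokens: ID(a), OP(*), ID(z)


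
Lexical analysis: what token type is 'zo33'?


Pattern: letter/underscore followed by alphanumerics, not a keyword
Type: IDENTIFIER


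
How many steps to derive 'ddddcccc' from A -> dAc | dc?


Derivation: A => dAc => ddAcc => dddAccc => ddddcccc
Steps: 4


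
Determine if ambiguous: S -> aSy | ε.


balanced a^n…y^n: each string has a unique parse
Unambiguous


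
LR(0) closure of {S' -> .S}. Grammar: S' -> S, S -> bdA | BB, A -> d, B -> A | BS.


Start: S' -> .S
For each item with dot before a nonterminal B, add B -> .γ for every B-production
Closure: [S' -> .S, S -> .bdA, S -> .BB, B -> .A, B -> .BS, A -> .d]


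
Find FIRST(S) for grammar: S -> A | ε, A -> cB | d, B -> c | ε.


Per alternative of S: FIRST(A) = {c, d}; FIRST(ε) = {ε}
FIRST(S) = {c, d, ε}


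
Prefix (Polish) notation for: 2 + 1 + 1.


left-to-right (same/higher precedence on left): tree is (+ (+ 2 1) 1)
Prefix: + + 2 1 1


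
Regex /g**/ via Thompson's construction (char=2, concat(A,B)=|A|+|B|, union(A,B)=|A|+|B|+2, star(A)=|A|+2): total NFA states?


Syntax tree has 1 char leaf(s), 0 union(s), 2 star(s)
chars contribute 1×2 = 2; each union adds +2; each star adds +2
Total: 2 + 0 + 4 = 6 states


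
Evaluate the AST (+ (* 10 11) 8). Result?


Evaluate inner: (* 10 11) = 110
Evaluate root: (+ 110 8) = 118
Result: 118


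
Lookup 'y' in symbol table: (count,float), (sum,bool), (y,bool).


Lookup 'y' → type bool


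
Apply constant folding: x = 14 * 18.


14 * 18 = 252 at compile time
Optimized: x = 252


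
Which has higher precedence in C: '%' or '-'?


'%' is multiplicative (level 10); '-' is additive (level 9)
Higher level binds tighter
'%' has higher precedence than '-'


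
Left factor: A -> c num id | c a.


Common prefix: 'c'
Factored: A -> c A', A' -> num id | a


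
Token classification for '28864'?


Pattern: digits only
Type: INTEGER_LITERAL


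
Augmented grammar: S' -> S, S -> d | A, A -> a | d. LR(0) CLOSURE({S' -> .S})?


Start: S' -> .S
For each item with dot before a nonterminal B, add B -> .γ for every B-production
Closure: [S' -> .S, S -> .d, S -> .A, A -> .a, A -> .d]


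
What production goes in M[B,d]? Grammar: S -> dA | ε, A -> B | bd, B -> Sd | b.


For [B, d]: 'd' ∈ FIRST(Sd)
Entry: B -> Sd


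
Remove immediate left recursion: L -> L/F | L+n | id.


Left-recursive alternatives: L/F, L+n; non-recursive: id
Introduce L': L -> idL', L' -> /FL' | +nL' | ε


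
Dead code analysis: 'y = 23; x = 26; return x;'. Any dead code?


y is assigned but never read
Dead: 'y = 23'


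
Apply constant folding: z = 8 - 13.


8 - 13 = -5 at compile time
Optimized: z = -5


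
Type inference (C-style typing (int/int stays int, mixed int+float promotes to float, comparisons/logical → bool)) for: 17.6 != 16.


Operand types: float != int
Rule: comparison yields bool
Result type: bool


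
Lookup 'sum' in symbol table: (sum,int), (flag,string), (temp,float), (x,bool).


Lookup 'sum' → type int


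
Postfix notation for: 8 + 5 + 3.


Left to right (same or higher precedence on left)
Postfix: 8 5 + 3 +


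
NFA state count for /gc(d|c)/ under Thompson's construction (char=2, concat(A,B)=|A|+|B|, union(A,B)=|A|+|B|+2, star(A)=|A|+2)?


Syntax tree has 4 char leaf(s), 1 union(s), 0 star(s)
chars contribute 4×2 = 8; each union adds +2; each star adds +2
Total: 8 + 2 + 0 = 10 states


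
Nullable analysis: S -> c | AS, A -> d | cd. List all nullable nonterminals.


A nonterminal is nullable iff some alternative derives ε (directly, or every symbol in it is nullable)
Nullable: {}


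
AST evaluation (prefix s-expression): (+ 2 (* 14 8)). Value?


Evaluate inner: (* 14 8) = 112
Evaluate root: (+ 2 112) = 114
Result: 114


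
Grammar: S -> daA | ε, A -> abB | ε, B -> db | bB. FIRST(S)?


Per alternative of S: FIRST(daA) = {d}; FIRST(ε) = {ε}
FIRST(S) = {d, ε}


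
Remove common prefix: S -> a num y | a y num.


Common prefix: 'a'
Factored: S -> a S', S' -> num y | y num


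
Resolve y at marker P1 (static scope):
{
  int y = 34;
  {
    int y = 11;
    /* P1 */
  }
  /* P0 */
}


y declared in the same block as P1
y = 11


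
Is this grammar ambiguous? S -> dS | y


right-linear, alternatives start with distinct terminals 'd' vs 'y': unique leftmost derivation
Unambiguous


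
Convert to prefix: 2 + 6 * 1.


'*' binds tighter: tree is (+ 2 (* 6 1))
Prefix: + 2 * 6 1


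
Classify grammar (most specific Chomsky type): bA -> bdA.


LHS has context (more than one symbol) and |LHS| ≤ |RHS|
Classification: Type 1 (Context-Sensitive)


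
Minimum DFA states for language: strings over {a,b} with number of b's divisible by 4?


Track (count of b) mod 4: states 0..3, accept at 0
Minimal DFA: 4 states


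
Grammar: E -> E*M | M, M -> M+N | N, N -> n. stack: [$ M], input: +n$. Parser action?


shift '+' to continue M -> M+N
Action: shift


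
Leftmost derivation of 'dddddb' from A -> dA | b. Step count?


Derivation: A => dA => ddA => dddA => ddddA => dddddA => dddddb
Steps: 6


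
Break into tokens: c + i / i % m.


Scan left to right, longest-match per lexeme
Tokens: ID(c), OP(+), ID(i), OP(/), ID(i), OP(%), ID(m)


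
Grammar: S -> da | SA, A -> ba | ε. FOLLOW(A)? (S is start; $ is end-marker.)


$ ∈ FOLLOW(S). For each A -> αBβ: add FIRST(β)\{ε} to FOLLOW(B); if β nullable, add FOLLOW(A).
FOLLOW(A) = {$, b}


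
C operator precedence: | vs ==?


'==' is equality (level 6); '|' is bitwise OR (level 3)
Higher level binds tighter
'==' has higher precedence than '|'


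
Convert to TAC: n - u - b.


Break into single-operator statements:
t1 = n - u
t2 = t1 - b


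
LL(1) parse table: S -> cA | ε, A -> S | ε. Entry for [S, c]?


For [S, c]: 'c' ∈ FIRST(cA)
Entry: S -> cA


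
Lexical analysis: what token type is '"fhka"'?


Pattern: double-quoted sequence
Type: STRING_LITERAL


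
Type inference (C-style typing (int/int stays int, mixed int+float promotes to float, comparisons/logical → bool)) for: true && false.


Operand types: bool && bool
Rule: logical operators take bool operands and yield bool
Result type: bool


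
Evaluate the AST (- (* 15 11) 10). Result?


Evaluate inner: (* 15 11) = 165
Evaluate root: (- 165 10) = 155
Result: 155


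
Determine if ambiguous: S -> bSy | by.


balanced b^n…y^n: each string has a unique parse
Unambiguous


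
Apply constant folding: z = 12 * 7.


12 * 7 = 84 at compile time
Optimized: z = 84


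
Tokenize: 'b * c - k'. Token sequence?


Scan left to right, longest-match per lexeme
Tokens: ID(b), OP(*), ID(c), OP(-), ID(k)


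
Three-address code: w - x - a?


Break into single-operator statements:
t1 = w - x
t2 = t1 - a


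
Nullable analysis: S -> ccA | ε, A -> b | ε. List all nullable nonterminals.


A nonterminal is nullable iff some alternative derives ε (directly, or every symbol in it is nullable)
Nullable: {A, S}


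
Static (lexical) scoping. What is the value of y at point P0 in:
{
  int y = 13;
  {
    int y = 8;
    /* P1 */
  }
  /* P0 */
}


y declared in the same block as P0
y = 13


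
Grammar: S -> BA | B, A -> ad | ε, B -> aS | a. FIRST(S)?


Per alternative of S: FIRST(BA) = {a}; FIRST(B) = {a}
FIRST(S) = {a}


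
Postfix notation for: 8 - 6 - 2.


Left to right (same or higher precedence on left)
Postfix: 8 6 - 2 -


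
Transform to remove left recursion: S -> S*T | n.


Left-recursive alternatives: S*T; non-recursive: n
Introduce S': S -> nS', S' -> *TS' | ε


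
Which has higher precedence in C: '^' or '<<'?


'<<' is shift (level 8); '^' is bitwise XOR (level 4)
Higher level binds tighter
'<<' has higher precedence than '^'


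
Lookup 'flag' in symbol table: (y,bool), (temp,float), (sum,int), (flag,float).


Lookup 'flag' → type float


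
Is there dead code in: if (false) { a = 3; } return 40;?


condition is constant false, so the whole block is unreachable
Dead: 'if (false) { a = 3; }'


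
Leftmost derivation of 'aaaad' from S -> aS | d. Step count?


Derivation: S => aS => aaS => aaaS => aaaaS => aaaad
Steps: 5


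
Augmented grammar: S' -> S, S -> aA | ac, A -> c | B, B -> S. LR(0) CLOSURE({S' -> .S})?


Start: S' -> .S
For each item with dot before a nonterminal B, add B -> .γ for every B-production
Closure: [S' -> .S, S -> .aA, S -> .ac]


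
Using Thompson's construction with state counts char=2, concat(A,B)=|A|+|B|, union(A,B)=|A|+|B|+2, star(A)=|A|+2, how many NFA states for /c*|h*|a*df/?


Syntax tree has 5 char leaf(s), 2 union(s), 3 star(s)
chars contribute 5×2 = 10; each union adds +2; each star adds +2
Total: 10 + 4 + 6 = 20 states


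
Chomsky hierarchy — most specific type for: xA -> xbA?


LHS has context (more than one symbol) and |LHS| ≤ |RHS|
Classification: Type 1 (Context-Sensitive)


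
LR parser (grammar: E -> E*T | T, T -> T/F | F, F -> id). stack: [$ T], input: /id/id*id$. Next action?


shift '/' to continue T -> T/F
Action: shift


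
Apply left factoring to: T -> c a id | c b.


Common prefix: 'c'
Factored: T -> c T', T' -> a id | b


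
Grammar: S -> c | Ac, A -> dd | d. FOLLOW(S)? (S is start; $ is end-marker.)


$ ∈ FOLLOW(S). For each A -> αBβ: add FIRST(β)\{ε} to FOLLOW(B); if β nullable, add FOLLOW(A).
FOLLOW(S) = {$}


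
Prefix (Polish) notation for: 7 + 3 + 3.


left-to-right (same/higher precedence on left): tree is (+ (+ 7 3) 3)
Prefix: + + 7 3 3


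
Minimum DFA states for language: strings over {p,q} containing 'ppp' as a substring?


KMP-style automaton: 3 progress states + 1 absorbing accept = 4
Minimal DFA: 4 states


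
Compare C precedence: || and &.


'&' is bitwise AND (level 5); '||' is logical OR (level 1)
Higher level binds tighter
'&' has higher precedence than '||'


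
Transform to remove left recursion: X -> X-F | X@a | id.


Left-recursive alternatives: X-F, X@a; non-recursive: id
Introduce X': X -> idX', X' -> -FX' | @aX' | ε


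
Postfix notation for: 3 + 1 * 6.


* has higher precedence, evaluate 1*6 first
Postfix: 3 1 6 * +


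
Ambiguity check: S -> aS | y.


right-linear, alternatives start with distinct terminals 'a' vs 'y': unique leftmost derivation
Unambiguous


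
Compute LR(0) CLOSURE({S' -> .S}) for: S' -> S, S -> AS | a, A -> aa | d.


Start: S' -> .S
For each item with dot before a nonterminal B, add B -> .γ for every B-production
Closure: [S' -> .S, S -> .AS, S -> .a, A -> .aa, A -> .d]


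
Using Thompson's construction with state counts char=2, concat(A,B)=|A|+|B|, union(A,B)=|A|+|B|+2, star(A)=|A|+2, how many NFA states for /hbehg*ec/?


Syntax tree has 7 char leaf(s), 0 union(s), 1 star(s)
chars contribute 7×2 = 14; each union adds +2; each star adds +2
Total: 14 + 0 + 2 = 16 states


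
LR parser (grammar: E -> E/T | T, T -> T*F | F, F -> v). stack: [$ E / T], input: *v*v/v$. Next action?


'*' can extend T; shift to build T -> T*F
Action: shift


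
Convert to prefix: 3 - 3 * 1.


'*' binds tighter: tree is (- 3 (* 3 1))
Prefix: - 3 * 3 1


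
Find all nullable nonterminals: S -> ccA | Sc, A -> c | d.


A nonterminal is nullable iff some alternative derives ε (directly, or every symbol in it is nullable)
Nullable: {}


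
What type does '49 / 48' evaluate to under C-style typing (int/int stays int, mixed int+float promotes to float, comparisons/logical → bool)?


Operand types: int / int
Rule: mixed int/float promotes to float; int/int stays int
Result type: int


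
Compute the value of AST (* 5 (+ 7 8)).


Evaluate inner: (+ 7 8) = 15
Evaluate root: (* 5 15) = 75
Result: 75


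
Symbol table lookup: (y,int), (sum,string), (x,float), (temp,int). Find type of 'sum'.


Lookup 'sum' → type string


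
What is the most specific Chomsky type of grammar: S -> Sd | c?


Left-linear: every RHS is a terminal or one nonterminal followed by a terminal
Classification: Type 3 (Regular)


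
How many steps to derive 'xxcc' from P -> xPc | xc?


Derivation: P => xPc => xxcc
Steps: 2


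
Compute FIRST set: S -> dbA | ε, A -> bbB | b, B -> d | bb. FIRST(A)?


Per alternative of A: FIRST(bbB) = {b}; FIRST(b) = {b}
FIRST(A) = {b}


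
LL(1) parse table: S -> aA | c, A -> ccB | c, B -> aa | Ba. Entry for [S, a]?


For [S, a]: 'a' ∈ FIRST(aA)
Entry: S -> aA


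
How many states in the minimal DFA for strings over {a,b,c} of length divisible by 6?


Track length mod 6: states 0..5, accept at 0
Minimal DFA: 6 states


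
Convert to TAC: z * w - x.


Break into single-operator statements:
t1 = z * w
t2 = t1 - x


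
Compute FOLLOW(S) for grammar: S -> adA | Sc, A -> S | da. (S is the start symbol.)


$ ∈ FOLLOW(S). For each A -> αBβ: add FIRST(β)\{ε} to FOLLOW(B); if β nullable, add FOLLOW(A).
FOLLOW(S) = {$, c}


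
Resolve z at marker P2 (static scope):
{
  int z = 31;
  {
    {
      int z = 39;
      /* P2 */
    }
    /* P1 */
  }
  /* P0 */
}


z declared in the same block as P2
z = 39


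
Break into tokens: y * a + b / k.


Scan left to right, longest-match per lexeme
Tokens: ID(y), OP(*), ID(a), OP(+), ID(b), OP(/), ID(k)


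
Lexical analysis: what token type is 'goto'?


Pattern: reserved word
Type: KEYWORD


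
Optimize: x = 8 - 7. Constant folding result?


8 - 7 = 1 at compile time
Optimized: x = 1


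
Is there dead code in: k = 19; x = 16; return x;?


k is assigned but never read
Dead: 'k = 19'


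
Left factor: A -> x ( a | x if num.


Common prefix: 'x'
Factored: A -> x A', A' -> ( a | if num


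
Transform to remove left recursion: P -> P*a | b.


Left-recursive alternatives: P*a; non-recursive: b
Introduce P': P -> bP', P' -> *aP' | ε


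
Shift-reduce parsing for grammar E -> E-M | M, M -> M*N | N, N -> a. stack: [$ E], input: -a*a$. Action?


shift '-' to continue E -> E-M
Action: shift


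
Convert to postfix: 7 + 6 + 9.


Left to right (same or higher precedence on left)
Postfix: 7 6 + 9 +


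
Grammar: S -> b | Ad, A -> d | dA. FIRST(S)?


Per alternative of S: FIRST(b) = {b}; FIRST(Ad) = {d}
FIRST(S) = {b, d}


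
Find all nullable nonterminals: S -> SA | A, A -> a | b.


A nonterminal is nullable iff some alternative derives ε (directly, or every symbol in it is nullable)
Nullable: {}


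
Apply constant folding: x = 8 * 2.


8 * 2 = 16 at compile time
Optimized: x = 16


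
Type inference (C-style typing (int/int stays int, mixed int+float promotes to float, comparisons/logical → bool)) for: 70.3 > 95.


Operand types: float > int
Rule: comparison yields bool
Result type: bool


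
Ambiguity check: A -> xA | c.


right-linear, alternatives start with distinct terminals 'x' vs 'c': unique leftmost derivation
Unambiguous


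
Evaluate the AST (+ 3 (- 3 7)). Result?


Evaluate inner: (- 3 7) = -4
Evaluate root: (+ 3 -4) = -1
Result: -1


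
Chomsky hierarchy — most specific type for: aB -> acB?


LHS has context (more than one symbol) and |LHS| ≤ |RHS|
Classification: Type 1 (Context-Sensitive)


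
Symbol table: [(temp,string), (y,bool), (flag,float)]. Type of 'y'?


Lookup 'y' → type bool


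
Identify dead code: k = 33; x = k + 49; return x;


k is read by x's definition; x is returned
No dead code


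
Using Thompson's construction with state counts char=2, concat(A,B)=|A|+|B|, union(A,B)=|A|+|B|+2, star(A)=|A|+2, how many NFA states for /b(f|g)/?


Syntax tree has 3 char leaf(s), 1 union(s), 0 star(s)
chars contribute 3×2 = 6; each union adds +2; each star adds +2
Total: 6 + 2 + 0 = 8 states


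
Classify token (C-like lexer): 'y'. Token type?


Pattern: letter/underscore followed by alphanumerics, not a keyword
Type: IDENTIFIER


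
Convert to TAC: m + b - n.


Break into single-operator statements:
t1 = m + b
t2 = t1 - n


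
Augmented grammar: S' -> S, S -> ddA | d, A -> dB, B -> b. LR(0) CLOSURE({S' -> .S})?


Start: S' -> .S
For each item with dot before a nonterminal B, add B -> .γ for every B-production
Closure: [S' -> .S, S -> .ddA, S -> .d]


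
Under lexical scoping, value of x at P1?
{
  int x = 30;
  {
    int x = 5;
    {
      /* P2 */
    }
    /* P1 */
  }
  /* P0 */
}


x declared in the same block as P1
x = 5


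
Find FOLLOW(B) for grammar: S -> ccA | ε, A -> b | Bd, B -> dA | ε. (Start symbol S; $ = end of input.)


$ ∈ FOLLOW(S). For each A -> αBβ: add FIRST(β)\{ε} to FOLLOW(B); if β nullable, add FOLLOW(A).
FOLLOW(B) = {d}


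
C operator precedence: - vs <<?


'-' is additive (level 9); '<<' is shift (level 8)
Higher level binds tighter
'-' has higher precedence than '<<'


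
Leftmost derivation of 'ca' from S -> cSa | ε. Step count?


Derivation: S => cSa => ca
Steps: 2


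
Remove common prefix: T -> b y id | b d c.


Common prefix: 'b'
Factored: T -> b T', T' -> y id | d c


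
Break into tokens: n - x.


Scan left to right, longest-match per lexeme
Tokens: ID(n), OP(-), ID(x)


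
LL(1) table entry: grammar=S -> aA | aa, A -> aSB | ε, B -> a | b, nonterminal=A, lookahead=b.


For [A, b]: ε is nullable and 'b' ∈ FOLLOW(A)
Entry: A -> ε


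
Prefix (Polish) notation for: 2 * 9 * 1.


left-to-right (same/higher precedence on left): tree is (* (* 2 9) 1)
Prefix: * * 2 9 1


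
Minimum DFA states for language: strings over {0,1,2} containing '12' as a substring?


KMP-style automaton: 2 progress states + 1 absorbing accept = 3
Minimal DFA: 3 states


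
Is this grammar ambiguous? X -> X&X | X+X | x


'x&x+x' has two parse trees (no precedence encoded between & and +)
Ambiguous


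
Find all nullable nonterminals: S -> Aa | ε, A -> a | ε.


A nonterminal is nullable iff some alternative derives ε (directly, or every symbol in it is nullable)
Nullable: {A, S}


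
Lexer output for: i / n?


Scan left to right, longest-match per lexeme
Tokens: ID(i), OP(/), ID(n)


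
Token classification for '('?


Pattern: delimiter/punctuation
Type: PUNCTUATION


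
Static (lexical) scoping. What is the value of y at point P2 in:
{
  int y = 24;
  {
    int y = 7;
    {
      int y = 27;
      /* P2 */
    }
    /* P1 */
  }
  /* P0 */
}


y declared in the same block as P2
y = 27


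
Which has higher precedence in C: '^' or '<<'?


'<<' is shift (level 8); '^' is bitwise XOR (level 4)
Higher level binds tighter
'<<' has higher precedence than '^'


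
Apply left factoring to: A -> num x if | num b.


Common prefix: 'num'
Factored: A -> num A', A' -> x if | b


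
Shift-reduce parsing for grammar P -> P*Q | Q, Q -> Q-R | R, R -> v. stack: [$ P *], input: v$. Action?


no handle ('P*' is not any RHS); shift 'v'
Action: shift


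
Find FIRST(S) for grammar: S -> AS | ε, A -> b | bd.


Per alternative of S: FIRST(AS) = {b}; FIRST(ε) = {ε}
FIRST(S) = {b, ε}


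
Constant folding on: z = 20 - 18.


20 - 18 = 2 at compile time
Optimized: z = 2


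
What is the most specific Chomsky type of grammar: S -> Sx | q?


Left-linear: every RHS is a terminal or one nonterminal followed by a terminal
Classification: Type 3 (Regular)


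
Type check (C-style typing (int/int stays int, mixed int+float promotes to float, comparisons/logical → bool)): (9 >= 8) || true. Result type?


Operand types: bool || bool
Rule: logical operators take bool operands and yield bool
Result type: bool


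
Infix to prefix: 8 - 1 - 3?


left-to-right (same/higher precedence on left): tree is (- (- 8 1) 3)
Prefix: - - 8 1 3


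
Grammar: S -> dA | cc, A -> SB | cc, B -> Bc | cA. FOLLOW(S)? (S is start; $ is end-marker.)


$ ∈ FOLLOW(S). For each A -> αBβ: add FIRST(β)\{ε} to FOLLOW(B); if β nullable, add FOLLOW(A).
FOLLOW(S) = {$, c}


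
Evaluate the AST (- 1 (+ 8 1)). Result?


Evaluate inner: (+ 8 1) = 9
Evaluate root: (- 1 9) = -8
Result: -8


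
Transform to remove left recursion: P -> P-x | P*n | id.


Left-recursive alternatives: P-x, P*n; non-recursive: id
Introduce P': P -> idP', P' -> -xP' | *nP' | ε


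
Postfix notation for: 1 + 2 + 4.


Left to right (same or higher precedence on left)
Postfix: 1 2 + 4 +


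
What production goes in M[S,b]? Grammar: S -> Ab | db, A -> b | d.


For [S, b]: 'b' ∈ FIRST(Ab)
Entry: S -> Ab


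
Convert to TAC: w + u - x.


Break into single-operator statements:
t1 = w + u
t2 = t1 - x


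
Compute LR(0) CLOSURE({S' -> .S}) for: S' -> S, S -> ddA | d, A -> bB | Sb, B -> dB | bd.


Start: S' -> .S
For each item with dot before a nonterminal B, add B -> .γ for every B-production
Closure: [S' -> .S, S -> .ddA, S -> .d]


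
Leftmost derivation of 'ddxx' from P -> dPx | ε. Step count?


Derivation: P => dPx => ddPxx => ddxx
Steps: 3


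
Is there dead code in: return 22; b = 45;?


statement follows a return and is unreachable
Dead: 'b = 45'


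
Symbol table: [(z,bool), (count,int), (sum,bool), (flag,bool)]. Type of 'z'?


Lookup 'z' → type bool


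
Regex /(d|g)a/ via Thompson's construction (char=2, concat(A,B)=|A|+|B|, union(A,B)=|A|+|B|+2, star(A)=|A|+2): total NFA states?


Syntax tree has 3 char leaf(s), 1 union(s), 0 star(s)
chars contribute 3×2 = 6; each union adds +2; each star adds +2
Total: 6 + 2 + 0 = 8 states


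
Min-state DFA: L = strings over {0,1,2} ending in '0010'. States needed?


Track the longest suffix of input matching a prefix of '0010': 5 classes (prefixes of length 0..4)
Minimal DFA: 5 states


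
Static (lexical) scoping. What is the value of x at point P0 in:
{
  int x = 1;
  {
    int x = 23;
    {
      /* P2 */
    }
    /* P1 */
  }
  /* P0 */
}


x declared in the same block as P0
x = 1


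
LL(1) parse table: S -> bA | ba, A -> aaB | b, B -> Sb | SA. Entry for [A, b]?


For [A, b]: 'b' ∈ FIRST(b)
Entry: A -> b


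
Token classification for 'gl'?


Pattern: letter/underscore followed by alphanumerics, not a keyword
Type: IDENTIFIER


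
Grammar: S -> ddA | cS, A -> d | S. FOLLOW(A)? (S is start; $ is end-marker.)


$ ∈ FOLLOW(S). For each A -> αBβ: add FIRST(β)\{ε} to FOLLOW(B); if β nullable, add FOLLOW(A).
FOLLOW(A) = {$}


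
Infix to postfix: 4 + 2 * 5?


* has higher precedence, evaluate 2*5 first
Postfix: 4 2 5 * +


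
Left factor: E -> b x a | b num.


Common prefix: 'b'
Factored: E -> b E', E' -> x a | num


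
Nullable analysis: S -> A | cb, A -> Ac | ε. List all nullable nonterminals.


A nonterminal is nullable iff some alternative derives ε (directly, or every symbol in it is nullable)
Nullable: {A, S}


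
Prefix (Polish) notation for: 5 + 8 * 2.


'*' binds tighter: tree is (+ 5 (* 8 2))
Prefix: + 5 * 8 2


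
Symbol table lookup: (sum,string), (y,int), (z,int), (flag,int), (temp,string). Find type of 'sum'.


Lookup 'sum' → type string


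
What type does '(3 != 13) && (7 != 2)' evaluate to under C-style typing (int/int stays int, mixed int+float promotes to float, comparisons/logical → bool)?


Operand types: bool && bool
Rule: logical operators take bool operands and yield bool
Result type: bool


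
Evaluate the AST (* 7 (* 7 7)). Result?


Evaluate inner: (* 7 7) = 49
Evaluate root: (* 7 49) = 343
Result: 343


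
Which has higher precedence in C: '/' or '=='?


'/' is multiplicative (level 10); '==' is equality (level 6)
Higher level binds tighter
'/' has higher precedence than '=='


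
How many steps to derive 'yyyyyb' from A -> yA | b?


Derivation: A => yA => yyA => yyyA => yyyyA => yyyyyA => yyyyyb
Steps: 6


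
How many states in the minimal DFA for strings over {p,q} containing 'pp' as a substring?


KMP-style automaton: 2 progress states + 1 absorbing accept = 3
Minimal DFA: 3 states


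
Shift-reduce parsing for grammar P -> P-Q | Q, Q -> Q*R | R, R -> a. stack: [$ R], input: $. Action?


'R' (not preceded by Q*) is the handle for Q -> R
Action: reduce (Q -> R)


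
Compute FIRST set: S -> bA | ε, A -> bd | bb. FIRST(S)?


Per alternative of S: FIRST(bA) = {b}; FIRST(ε) = {ε}
FIRST(S) = {b, ε}


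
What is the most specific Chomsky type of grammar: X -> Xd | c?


Left-linear: every RHS is a terminal or one nonterminal followed by a terminal
Classification: Type 3 (Regular)


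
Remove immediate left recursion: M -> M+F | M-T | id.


Left-recursive alternatives: M+F, M-T; non-recursive: id
Introduce M': M -> idM', M' -> +FM' | -TM' | ε


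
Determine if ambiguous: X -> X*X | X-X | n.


'n*n-n' has two parse trees (no precedence encoded between * and -)
Ambiguous


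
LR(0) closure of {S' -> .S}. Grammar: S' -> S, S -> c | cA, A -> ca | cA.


Start: S' -> .S
For each item with dot before a nonterminal B, add B -> .γ for every B-production
Closure: [S' -> .S, S -> .c, S -> .cA]


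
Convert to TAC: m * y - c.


Break into single-operator statements:
t1 = m * y
t2 = t1 - c


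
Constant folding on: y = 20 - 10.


20 - 10 = 10 at compile time
Optimized: y = 10


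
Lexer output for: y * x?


Scan left to right, longest-match per lexeme
Tokens: ID(y), OP(*), ID(x)
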